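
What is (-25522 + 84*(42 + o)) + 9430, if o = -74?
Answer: -18780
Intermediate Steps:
(-25522 + 84*(42 + o)) + 9430 = (-25522 + 84*(42 - 74)) + 9430 = (-25522 + 84*(-32)) + 9430 = (-25522 - 2688) + 9430 = -28210 + 9430 = -18780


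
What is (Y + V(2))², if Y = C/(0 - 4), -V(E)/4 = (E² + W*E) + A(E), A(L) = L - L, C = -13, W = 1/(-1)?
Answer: 361/16 ≈ 22.563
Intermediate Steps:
W = -1
A(L) = 0
V(E) = -4*E² + 4*E (V(E) = -4*((E² - E) + 0) = -4*(E² - E) = -4*E² + 4*E)
Y = 13/4 (Y = -13/(0 - 4) = -13/(-4) = -13*(-¼) = 13/4 ≈ 3.2500)
(Y + V(2))² = (13/4 + 4*2*(1 - 1*2))² = (13/4 + 4*2*(1 - 2))² = (13/4 + 4*2*(-1))² = (13/4 - 8)² = (-19/4)² = 361/16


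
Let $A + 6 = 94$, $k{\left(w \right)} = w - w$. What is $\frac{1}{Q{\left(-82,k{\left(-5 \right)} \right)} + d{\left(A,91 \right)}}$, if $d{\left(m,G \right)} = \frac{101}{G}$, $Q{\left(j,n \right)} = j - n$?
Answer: $- \frac{91}{7361} \approx -0.012362$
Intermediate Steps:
$k{\left(w \right)} = 0$
$A = 88$ ($A = -6 + 94 = 88$)
$\frac{1}{Q{\left(-82,k{\left(-5 \right)} \right)} + d{\left(A,91 \right)}} = \frac{1}{\left(-82 - 0\right) + \frac{101}{91}} = \frac{1}{\left(-82 + 0\right) + 101 \cdot \frac{1}{91}} = \frac{1}{-82 + \frac{101}{91}} = \frac{1}{- \frac{7361}{91}} = - \frac{91}{7361}$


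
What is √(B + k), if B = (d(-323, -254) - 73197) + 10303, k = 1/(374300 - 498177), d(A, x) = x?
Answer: I*√5733954656201/9529 ≈ 251.29*I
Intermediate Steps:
k = -1/123877 (k = 1/(-123877) = -1/123877 ≈ -8.0725e-6)
B = -63148 (B = (-254 - 73197) + 10303 = -73451 + 10303 = -63148)
√(B + k) = √(-63148 - 1/123877) = √(-7822584797/123877) = I*√5733954656201/9529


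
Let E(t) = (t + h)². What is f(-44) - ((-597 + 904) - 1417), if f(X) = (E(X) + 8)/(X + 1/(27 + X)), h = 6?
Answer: 806706/749 ≈ 1077.0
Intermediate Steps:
E(t) = (6 + t)² (E(t) = (t + 6)² = (6 + t)²)
f(X) = (8 + (6 + X)²)/(X + 1/(27 + X)) (f(X) = ((6 + X)² + 8)/(X + 1/(27 + X)) = (8 + (6 + X)²)/(X + 1/(27 + X)))
f(-44) - ((-597 + 904) - 1417) = (1188 + (-44)³ + 39*(-44)² + 368*(-44))/(1 + (-44)² + 27*(-44)) - ((-597 + 904) - 1417) = (1188 - 85184 + 39*1936 - 16192)/(1 + 1936 - 1188) - (307 - 1417) = (1188 - 85184 + 75504 - 16192)/749 - 1*(-1110) = (1/749)*(-24684) + 1110 = -24684/749 + 1110 = 806706/749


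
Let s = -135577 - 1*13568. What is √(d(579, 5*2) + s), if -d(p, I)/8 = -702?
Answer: I*√143529 ≈ 378.85*I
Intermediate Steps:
d(p, I) = 5616 (d(p, I) = -8*(-702) = 5616)
s = -149145 (s = -135577 - 13568 = -149145)
√(d(579, 5*2) + s) = √(5616 - 149145) = √(-143529) = I*√143529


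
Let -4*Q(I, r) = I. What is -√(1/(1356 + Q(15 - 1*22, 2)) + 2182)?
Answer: -√64359772226/5431 ≈ -46.712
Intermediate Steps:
Q(I, r) = -I/4
-√(1/(1356 + Q(15 - 1*22, 2)) + 2182) = -√(1/(1356 - (15 - 1*22)/4) + 2182) = -√(1/(1356 - (15 - 22)/4) + 2182) = -√(1/(1356 - ¼*(-7)) + 2182) = -√(1/(1356 + 7/4) + 2182) = -√(1/(5431/4) + 2182) = -√(4/5431 + 2182) = -√(11850446/5431) = -√64359772226/5431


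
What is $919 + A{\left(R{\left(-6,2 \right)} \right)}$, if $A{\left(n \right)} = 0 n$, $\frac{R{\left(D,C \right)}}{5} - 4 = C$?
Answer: $919$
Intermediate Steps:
$R{\left(D,C \right)} = 20 + 5 C$
$A{\left(n \right)} = 0$
$919 + A{\left(R{\left(-6,2 \right)} \right)} = 919 + 0 = 919$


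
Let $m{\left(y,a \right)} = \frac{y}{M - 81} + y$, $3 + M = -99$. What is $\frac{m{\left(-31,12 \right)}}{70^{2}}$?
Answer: $- \frac{403}{64050} \approx -0.006292$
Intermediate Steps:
$M = -102$ ($M = -3 - 99 = -102$)
$m{\left(y,a \right)} = \frac{182 y}{183}$ ($m{\left(y,a \right)} = \frac{y}{-102 - 81} + y = \frac{y}{-183} + y = - \frac{y}{183} + y = \frac{182 y}{183}$)
$\frac{m{\left(-31,12 \right)}}{70^{2}} = \frac{\frac{182}{183} \left(-31\right)}{70^{2}} = - \frac{5642}{183 \cdot 4900} = \left(- \frac{5642}{183}\right) \frac{1}{4900} = - \frac{403}{64050}$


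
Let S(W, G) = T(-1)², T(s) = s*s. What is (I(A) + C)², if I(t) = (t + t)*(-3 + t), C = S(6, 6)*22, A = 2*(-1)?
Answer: 1764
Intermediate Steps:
T(s) = s²
A = -2
S(W, G) = 1 (S(W, G) = ((-1)²)² = 1² = 1)
C = 22 (C = 1*22 = 22)
I(t) = 2*t*(-3 + t) (I(t) = (2*t)*(-3 + t) = 2*t*(-3 + t))
(I(A) + C)² = (2*(-2)*(-3 - 2) + 22)² = (2*(-2)*(-5) + 22)² = (20 + 22)² = 42² = 1764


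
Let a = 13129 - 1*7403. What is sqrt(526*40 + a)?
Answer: 3*sqrt(2974) ≈ 163.60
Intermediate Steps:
a = 5726 (a = 13129 - 7403 = 5726)
sqrt(526*40 + a) = sqrt(526*40 + 5726) = sqrt(21040 + 5726) = sqrt(26766) = 3*sqrt(2974)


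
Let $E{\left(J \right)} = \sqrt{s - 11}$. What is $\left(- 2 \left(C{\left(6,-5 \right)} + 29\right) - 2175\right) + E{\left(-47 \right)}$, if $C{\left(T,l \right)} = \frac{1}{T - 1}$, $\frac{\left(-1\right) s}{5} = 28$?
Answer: $- \frac{11167}{5} + i \sqrt{151} \approx -2233.4 + 12.288 i$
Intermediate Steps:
$s = -140$ ($s = \left(-5\right) 28 = -140$)
$E{\left(J \right)} = i \sqrt{151}$ ($E{\left(J \right)} = \sqrt{-140 - 11} = \sqrt{-151} = i \sqrt{151}$)
$C{\left(T,l \right)} = \frac{1}{-1 + T}$
$\left(- 2 \left(C{\left(6,-5 \right)} + 29\right) - 2175\right) + E{\left(-47 \right)} = \left(- 2 \left(\frac{1}{-1 + 6} + 29\right) - 2175\right) + i \sqrt{151} = \left(- 2 \left(\frac{1}{5} + 29\right) - 2175\right) + i \sqrt{151} = \left(\left(-2\right) \frac{146}{5} - 2175\right) + i \sqrt{151} = \left(- \frac{292}{5} - 2175\right) + i \sqrt{151} = - \frac{11167}{5} + i \sqrt{151}$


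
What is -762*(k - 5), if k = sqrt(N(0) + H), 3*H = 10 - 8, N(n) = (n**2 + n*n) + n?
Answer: 3810 - 254*sqrt(6) ≈ 3187.8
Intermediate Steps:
N(n) = n + 2*n**2 (N(n) = (n**2 + n**2) + n = 2*n**2 + n = n + 2*n**2)
H = 2/3 (H = (10 - 8)/3 = (1/3)*2 = 2/3 ≈ 0.66667)
k = sqrt(6)/3 (k = sqrt(0*(1 + 2*0) + 2/3) = sqrt(0*(1 + 0) + 2/3) = sqrt(0*1 + 2/3) = sqrt(0 + 2/3) = sqrt(2/3) = sqrt(6)/3 ≈ 0.81650)
-762*(k - 5) = -762*(sqrt(6)/3 - 5) = -762*(-5 + sqrt(6)/3) = 3810 - 254*sqrt(6)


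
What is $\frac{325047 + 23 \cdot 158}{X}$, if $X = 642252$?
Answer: $\frac{328681}{642252} \approx 0.51176$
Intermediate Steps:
$\frac{325047 + 23 \cdot 158}{X} = \frac{325047 + 23 \cdot 158}{642252} = \left(325047 + 3634\right) \frac{1}{642252} = 328681 \cdot \frac{1}{642252} = \frac{328681}{642252}$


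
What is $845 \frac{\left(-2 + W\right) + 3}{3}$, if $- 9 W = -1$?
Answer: $\frac{8450}{27} \approx 312.96$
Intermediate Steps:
$W = \frac{1}{9}$ ($W = \left(- \frac{1}{9}\right) \left(-1\right) = \frac{1}{9} \approx 0.11111$)
$845 \frac{\left(-2 + W\right) + 3}{3} = 845 \frac{\left(-2 + \frac{1}{9}\right) + 3}{3} = 845 \left(- \frac{17}{9} + 3\right) \frac{1}{3} = 845 \cdot \frac{10}{9} \cdot \frac{1}{3} = 845 \cdot \frac{10}{27} = \frac{8450}{27}$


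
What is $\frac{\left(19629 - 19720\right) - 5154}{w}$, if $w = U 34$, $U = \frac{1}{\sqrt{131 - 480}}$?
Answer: $- \frac{5245 i \sqrt{349}}{34} \approx - 2881.9 i$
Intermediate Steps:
$U = - \frac{i \sqrt{349}}{349}$ ($U = \frac{1}{\sqrt{-349}} = \frac{1}{i \sqrt{349}} = - \frac{i \sqrt{349}}{349} \approx - 0.053529 i$)
$w = - \frac{34 i \sqrt{349}}{349}$ ($w = - \frac{i \sqrt{349}}{349} \cdot 34 = - \frac{34 i \sqrt{349}}{349} \approx - 1.82 i$)
$\frac{\left(19629 - 19720\right) - 5154}{w} = \frac{\left(19629 - 19720\right) - 5154}{\left(- \frac{34}{349}\right) i \sqrt{349}} = \left(-91 - 5154\right) \frac{i \sqrt{349}}{34} = - 5245 \frac{i \sqrt{349}}{34} = - \frac{5245 i \sqrt{349}}{34}$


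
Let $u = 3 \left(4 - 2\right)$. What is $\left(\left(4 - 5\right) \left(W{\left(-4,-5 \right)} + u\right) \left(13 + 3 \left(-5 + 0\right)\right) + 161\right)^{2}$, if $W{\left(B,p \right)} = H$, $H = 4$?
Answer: $32761$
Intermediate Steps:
$u = 6$ ($u = 3 \cdot 2 = 6$)
$W{\left(B,p \right)} = 4$
$\left(\left(4 - 5\right) \left(W{\left(-4,-5 \right)} + u\right) \left(13 + 3 \left(-5 + 0\right)\right) + 161\right)^{2} = \left(\left(4 - 5\right) \left(4 + 6\right) \left(13 + 3 \left(-5 + 0\right)\right) + 161\right)^{2} = \left(\left(-1\right) 10 \left(13 + 3 \left(-5\right)\right) + 161\right)^{2} = \left(- 10 \left(13 - 15\right) + 161\right)^{2} = \left(\left(-10\right) \left(-2\right) + 161\right)^{2} = \left(20 + 161\right)^{2} = 181^{2} = 32761$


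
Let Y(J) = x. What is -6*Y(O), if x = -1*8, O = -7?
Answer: 48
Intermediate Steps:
x = -8
Y(J) = -8
-6*Y(O) = -6*(-8) = 48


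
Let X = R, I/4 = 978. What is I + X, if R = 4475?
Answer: 8387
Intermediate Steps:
I = 3912 (I = 4*978 = 3912)
X = 4475
I + X = 3912 + 4475 = 8387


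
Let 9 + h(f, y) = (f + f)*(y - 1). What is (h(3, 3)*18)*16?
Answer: 864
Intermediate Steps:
h(f, y) = -9 + 2*f*(-1 + y) (h(f, y) = -9 + (f + f)*(y - 1) = -9 + (2*f)*(-1 + y) = -9 + 2*f*(-1 + y))
(h(3, 3)*18)*16 = ((-9 - 2*3 + 2*3*3)*18)*16 = ((-9 - 6 + 18)*18)*16 = (3*18)*16 = 54*16 = 864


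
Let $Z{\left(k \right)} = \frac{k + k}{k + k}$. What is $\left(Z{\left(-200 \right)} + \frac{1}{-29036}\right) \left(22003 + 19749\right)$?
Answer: $\frac{17827490}{427} \approx 41751.0$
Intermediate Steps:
$Z{\left(k \right)} = 1$ ($Z{\left(k \right)} = \frac{2 k}{2 k} = 2 k \frac{1}{2 k} = 1$)
$\left(Z{\left(-200 \right)} + \frac{1}{-29036}\right) \left(22003 + 19749\right) = \left(1 + \frac{1}{-29036}\right) \left(22003 + 19749\right) = \left(1 - \frac{1}{29036}\right) 41752 = \frac{29035}{29036} \cdot 41752 = \frac{17827490}{427}$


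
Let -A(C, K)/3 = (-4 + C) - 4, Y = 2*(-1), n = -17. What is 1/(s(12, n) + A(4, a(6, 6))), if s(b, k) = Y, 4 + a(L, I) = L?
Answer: ⅒ ≈ 0.10000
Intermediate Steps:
a(L, I) = -4 + L
Y = -2
s(b, k) = -2
A(C, K) = 24 - 3*C (A(C, K) = -3*((-4 + C) - 4) = -3*(-8 + C) = 24 - 3*C)
1/(s(12, n) + A(4, a(6, 6))) = 1/(-2 + (24 - 3*4)) = 1/(-2 + (24 - 12)) = 1/(-2 + 12) = 1/10 = ⅒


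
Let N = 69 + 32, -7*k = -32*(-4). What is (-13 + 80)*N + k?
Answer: 47241/7 ≈ 6748.7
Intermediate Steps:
k = -128/7 (k = -(-32)*(-4)/7 = -⅐*128 = -128/7 ≈ -18.286)
N = 101
(-13 + 80)*N + k = (-13 + 80)*101 - 128/7 = 67*101 - 128/7 = 6767 - 128/7 = 47241/7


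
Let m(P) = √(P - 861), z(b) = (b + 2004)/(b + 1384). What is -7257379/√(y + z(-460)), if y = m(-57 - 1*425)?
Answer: -7257379*√231/√(386 + 231*I*√1343) ≈ -8.6635e+5 + 8.2775e+5*I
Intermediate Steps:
z(b) = (2004 + b)/(1384 + b)
m(P) = √(-861 + P)
y = I*√1343 (y = √(-861 + (-57 - 1*425)) = √(-861 + (-57 - 425)) = √(-861 - 482) = √(-1343) = I*√1343 ≈ 36.647*I)
-7257379/√(y + z(-460)) = -7257379/√(I*√1343 + (2004 - 460)/(1384 - 460)) = -7257379/√(I*√1343 + 1544/924) = -7257379/√(I*√1343 + (1/924)*1544) = -7257379/√(I*√1343 + 386/231) = -7257379/√(386/231 + I*√1343)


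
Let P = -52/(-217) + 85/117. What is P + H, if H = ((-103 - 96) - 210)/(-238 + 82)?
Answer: 364375/101556 ≈ 3.5879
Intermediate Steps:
H = 409/156 (H = (-199 - 210)/(-156) = -409*(-1/156) = 409/156 ≈ 2.6218)
P = 24529/25389 (P = -52*(-1/217) + 85*(1/117) = 52/217 + 85/117 = 24529/25389 ≈ 0.96613)
P + H = 24529/25389 + 409/156 = 364375/101556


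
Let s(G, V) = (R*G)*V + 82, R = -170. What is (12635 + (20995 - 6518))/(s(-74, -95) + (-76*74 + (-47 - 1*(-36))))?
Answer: -27112/1200653 ≈ -0.022581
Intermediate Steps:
s(G, V) = 82 - 170*G*V (s(G, V) = (-170*G)*V + 82 = -170*G*V + 82 = 82 - 170*G*V)
(12635 + (20995 - 6518))/(s(-74, -95) + (-76*74 + (-47 - 1*(-36)))) = (12635 + (20995 - 6518))/((82 - 170*(-74)*(-95)) + (-76*74 + (-47 - 1*(-36)))) = (12635 + 14477)/((82 - 1195100) + (-5624 + (-47 + 36))) = 27112/(-1195018 + (-5624 - 11)) = 27112/(-1195018 - 5635) = 27112/(-1200653) = 27112*(-1/1200653) = -27112/1200653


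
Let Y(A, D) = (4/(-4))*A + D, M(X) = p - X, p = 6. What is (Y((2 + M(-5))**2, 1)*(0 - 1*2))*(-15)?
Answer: -5040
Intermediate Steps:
M(X) = 6 - X
Y(A, D) = D - A (Y(A, D) = (4*(-1/4))*A + D = -A + D = D - A)
(Y((2 + M(-5))**2, 1)*(0 - 1*2))*(-15) = ((1 - (2 + (6 - 1*(-5)))**2)*(0 - 1*2))*(-15) = ((1 - (2 + (6 + 5))**2)*(0 - 2))*(-15) = ((1 - (2 + 11)**2)*(-2))*(-15) = ((1 - 1*13**2)*(-2))*(-15) = ((1 - 1*169)*(-2))*(-15) = ((1 - 169)*(-2))*(-15) = -168*(-2)*(-15) = 336*(-15) = -5040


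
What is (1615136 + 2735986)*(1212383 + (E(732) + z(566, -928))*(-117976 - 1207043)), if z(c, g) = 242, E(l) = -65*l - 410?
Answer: 275287742180635590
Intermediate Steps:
E(l) = -410 - 65*l
(1615136 + 2735986)*(1212383 + (E(732) + z(566, -928))*(-117976 - 1207043)) = (1615136 + 2735986)*(1212383 + ((-410 - 65*732) + 242)*(-117976 - 1207043)) = 4351122*(1212383 + ((-410 - 47580) + 242)*(-1325019)) = 4351122*(1212383 + (-47990 + 242)*(-1325019)) = 4351122*(1212383 - 47748*(-1325019)) = 4351122*(1212383 + 63267007212) = 4351122*63268219595 = 275287742180635590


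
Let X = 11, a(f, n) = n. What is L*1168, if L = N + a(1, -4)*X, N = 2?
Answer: -49056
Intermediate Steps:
L = -42 (L = 2 - 4*11 = 2 - 44 = -42)
L*1168 = -42*1168 = -49056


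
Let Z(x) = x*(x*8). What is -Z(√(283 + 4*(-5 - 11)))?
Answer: -1752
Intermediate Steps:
Z(x) = 8*x² (Z(x) = x*(8*x) = 8*x²)
-Z(√(283 + 4*(-5 - 11))) = -8*(√(283 + 4*(-5 - 11)))² = -8*(√(283 + 4*(-16)))² = -8*(√(283 - 64))² = -8*(√219)² = -8*219 = -1*1752 = -1752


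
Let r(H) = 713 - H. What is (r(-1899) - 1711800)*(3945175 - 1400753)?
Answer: -4348895549336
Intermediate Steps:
(r(-1899) - 1711800)*(3945175 - 1400753) = ((713 - 1*(-1899)) - 1711800)*(3945175 - 1400753) = ((713 + 1899) - 1711800)*2544422 = (2612 - 1711800)*2544422 = -1709188*2544422 = -4348895549336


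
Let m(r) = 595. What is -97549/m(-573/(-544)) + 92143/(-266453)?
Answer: -26047048782/158539535 ≈ -164.29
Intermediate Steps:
-97549/m(-573/(-544)) + 92143/(-266453) = -97549/595 + 92143/(-266453) = -97549*1/595 + 92143*(-1/266453) = -97549/595 - 92143/266453 = -26047048782/158539535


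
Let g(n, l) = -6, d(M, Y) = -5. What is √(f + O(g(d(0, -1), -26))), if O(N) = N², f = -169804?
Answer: 2*I*√42442 ≈ 412.03*I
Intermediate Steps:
√(f + O(g(d(0, -1), -26))) = √(-169804 + (-6)²) = √(-169804 + 36) = √(-169768) = 2*I*√42442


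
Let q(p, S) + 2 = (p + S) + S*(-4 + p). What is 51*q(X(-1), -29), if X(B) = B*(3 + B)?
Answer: 7191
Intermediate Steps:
q(p, S) = -2 + S + p + S*(-4 + p) (q(p, S) = -2 + ((p + S) + S*(-4 + p)) = -2 + ((S + p) + S*(-4 + p)) = -2 + (S + p + S*(-4 + p)) = -2 + S + p + S*(-4 + p))
51*q(X(-1), -29) = 51*(-2 - (3 - 1) - 3*(-29) - (-29)*(3 - 1)) = 51*(-2 - 1*2 + 87 - (-29)*2) = 51*(-2 - 2 + 87 - 29*(-2)) = 51*(-2 - 2 + 87 + 58) = 51*141 = 7191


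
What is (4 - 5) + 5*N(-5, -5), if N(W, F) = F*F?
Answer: 124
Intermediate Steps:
N(W, F) = F²
(4 - 5) + 5*N(-5, -5) = (4 - 5) + 5*(-5)² = -1 + 5*25 = -1 + 125 = 124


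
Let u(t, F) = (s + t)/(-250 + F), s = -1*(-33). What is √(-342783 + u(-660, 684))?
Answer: I*√64565506866/434 ≈ 585.48*I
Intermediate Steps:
s = 33
u(t, F) = (33 + t)/(-250 + F)
√(-342783 + u(-660, 684)) = √(-342783 + (33 - 660)/(-250 + 684)) = √(-342783 - 627/434) = √(-148768449/434) = I*√64565506866/434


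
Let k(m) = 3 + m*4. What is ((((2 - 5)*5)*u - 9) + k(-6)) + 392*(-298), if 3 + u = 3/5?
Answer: -116810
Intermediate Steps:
k(m) = 3 + 4*m
u = -12/5 (u = -3 + 3/5 = -3 + 3*(⅕) = -3 + ⅗ = -12/5 ≈ -2.4000)
((((2 - 5)*5)*u - 9) + k(-6)) + 392*(-298) = ((((2 - 5)*5)*(-12/5) - 9) + (3 + 4*(-6))) + 392*(-298) = ((-3*5*(-12/5) - 9) + (3 - 24)) - 116816 = ((-15*(-12/5) - 9) - 21) - 116816 = ((36 - 9) - 21) - 116816 = (27 - 21) - 116816 = 6 - 116816 = -116810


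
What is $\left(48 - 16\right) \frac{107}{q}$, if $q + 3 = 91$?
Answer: $\frac{428}{11} \approx 38.909$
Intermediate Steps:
$q = 88$ ($q = -3 + 91 = 88$)
$\left(48 - 16\right) \frac{107}{q} = \left(48 - 16\right) \frac{107}{88} = 32 \cdot 107 \cdot \frac{1}{88} = 32 \cdot \frac{107}{88} = \frac{428}{11}$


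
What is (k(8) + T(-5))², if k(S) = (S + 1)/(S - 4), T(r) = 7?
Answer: 1369/16 ≈ 85.563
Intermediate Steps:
k(S) = (1 + S)/(-4 + S)
(k(8) + T(-5))² = ((1 + 8)/(-4 + 8) + 7)² = (9/4 + 7)² = (37/4)² = 1369/16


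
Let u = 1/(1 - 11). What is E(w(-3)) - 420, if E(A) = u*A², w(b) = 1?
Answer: -4201/10 ≈ -420.10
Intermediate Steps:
u = -⅒ (u = 1/(-10) = -⅒ ≈ -0.10000)
E(A) = -A²/10
E(w(-3)) - 420 = -⅒*1² - 420 = -⅒*1 - 420 = -⅒ - 420 = -4201/10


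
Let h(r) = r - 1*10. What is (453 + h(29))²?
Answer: 222784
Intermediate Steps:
h(r) = -10 + r (h(r) = r - 10 = -10 + r)
(453 + h(29))² = (453 + (-10 + 29))² = (453 + 19)² = 472² = 222784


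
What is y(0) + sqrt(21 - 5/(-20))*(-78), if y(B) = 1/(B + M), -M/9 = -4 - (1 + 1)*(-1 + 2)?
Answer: 1/54 - 39*sqrt(85) ≈ -359.54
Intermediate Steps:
M = 54 (M = -9*(-4 - (1 + 1)*(-1 + 2)) = -9*(-4 - 2) = -9*(-6) = 54)
y(B) = 1/(54 + B) (y(B) = 1/(B + 54) = 1/(54 + B))
y(0) + sqrt(21 - 5/(-20))*(-78) = 1/(54 + 0) + sqrt(21 - 5/(-20))*(-78) = 1/54 + sqrt(21 - 5*(-1/20))*(-78) = 1/54 + sqrt(21 + 1/4)*(-78) = 1/54 + sqrt(85/4)*(-78) = 1/54 + (sqrt(85)/2)*(-78) = 1/54 - 39*sqrt(85)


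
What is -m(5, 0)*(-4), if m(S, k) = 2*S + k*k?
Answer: 40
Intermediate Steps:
m(S, k) = k**2 + 2*S (m(S, k) = 2*S + k**2 = k**2 + 2*S)
-m(5, 0)*(-4) = -(0**2 + 2*5)*(-4) = -(0 + 10)*(-4) = -1*10*(-4) = -10*(-4) = 40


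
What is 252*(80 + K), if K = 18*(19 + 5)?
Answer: 129024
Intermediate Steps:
K = 432 (K = 18*24 = 432)
252*(80 + K) = 252*(80 + 432) = 252*512 = 129024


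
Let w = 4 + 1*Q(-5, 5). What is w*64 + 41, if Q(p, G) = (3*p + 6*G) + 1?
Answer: 1321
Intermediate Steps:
Q(p, G) = 1 + 3*p + 6*G
w = 20 (w = 4 + 1*(1 + 3*(-5) + 6*5) = 4 + 1*(1 - 15 + 30) = 4 + 1*16 = 4 + 16 = 20)
w*64 + 41 = 20*64 + 41 = 1280 + 41 = 1321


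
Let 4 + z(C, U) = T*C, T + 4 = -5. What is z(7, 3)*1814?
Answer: -121538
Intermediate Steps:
T = -9 (T = -4 - 5 = -9)
z(C, U) = -4 - 9*C
z(7, 3)*1814 = (-4 - 9*7)*1814 = (-4 - 63)*1814 = -67*1814 = -121538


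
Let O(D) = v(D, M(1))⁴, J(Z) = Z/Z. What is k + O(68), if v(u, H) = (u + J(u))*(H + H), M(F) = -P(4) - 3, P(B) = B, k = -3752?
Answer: 870780116584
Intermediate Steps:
J(Z) = 1
M(F) = -7 (M(F) = -1*4 - 3 = -4 - 3 = -7)
v(u, H) = 2*H*(1 + u) (v(u, H) = (u + 1)*(H + H) = (1 + u)*(2*H) = 2*H*(1 + u))
O(D) = (-14 - 14*D)⁴ (O(D) = (2*(-7)*(1 + D))⁴ = (-14 - 14*D)⁴)
k + O(68) = -3752 + 38416*(1 + 68)⁴ = -3752 + 38416*69⁴ = -3752 + 38416*22667121 = -3752 + 870780120336 = 870780116584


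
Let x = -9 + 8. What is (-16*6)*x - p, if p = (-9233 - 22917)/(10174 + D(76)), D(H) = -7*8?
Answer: 501739/5059 ≈ 99.177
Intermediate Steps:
D(H) = -56
x = -1
p = -16075/5059 (p = (-9233 - 22917)/(10174 - 56) = -32150/10118 = -32150*1/10118 = -16075/5059 ≈ -3.1775)
(-16*6)*x - p = -16*6*(-1) - 1*(-16075/5059) = -96*(-1) + 16075/5059 = 96 + 16075/5059 = 501739/5059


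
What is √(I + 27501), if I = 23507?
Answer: 8*√797 ≈ 225.85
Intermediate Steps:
√(I + 27501) = √(23507 + 27501) = √51008 = 8*√797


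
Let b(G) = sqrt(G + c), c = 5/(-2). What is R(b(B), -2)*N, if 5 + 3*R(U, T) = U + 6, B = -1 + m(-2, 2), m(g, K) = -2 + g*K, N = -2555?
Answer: -2555/3 - 2555*I*sqrt(38)/6 ≈ -851.67 - 2625.0*I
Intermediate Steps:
m(g, K) = -2 + K*g
B = -7 (B = -1 + (-2 + 2*(-2)) = -1 + (-2 - 4) = -1 - 6 = -7)
c = -5/2 (c = 5*(-1/2) = -5/2 ≈ -2.5000)
b(G) = sqrt(-5/2 + G) (b(G) = sqrt(G - 5/2) = sqrt(-5/2 + G))
R(U, T) = 1/3 + U/3 (R(U, T) = -5/3 + (U + 6)/3 = -5/3 + (6 + U)/3 = -5/3 + (2 + U/3) = 1/3 + U/3)
R(b(B), -2)*N = (1/3 + (sqrt(-10 + 4*(-7))/2)/3)*(-2555) = (1/3 + (sqrt(-10 - 28)/2)/3)*(-2555) = (1/3 + (sqrt(-38)/2)/3)*(-2555) = (1/3 + ((I*sqrt(38))/2)/3)*(-2555) = (1/3 + (I*sqrt(38)/2)/3)*(-2555) = (1/3 + I*sqrt(38)/6)*(-2555) = -2555/3 - 2555*I*sqrt(38)/6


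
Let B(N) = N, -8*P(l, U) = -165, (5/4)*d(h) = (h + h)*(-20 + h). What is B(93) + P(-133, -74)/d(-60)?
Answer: 380939/4096 ≈ 93.003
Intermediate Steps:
d(h) = 8*h*(-20 + h)/5 (d(h) = 4*((h + h)*(-20 + h))/5 = 4*((2*h)*(-20 + h))/5 = 4*(2*h*(-20 + h))/5 = 8*h*(-20 + h)/5)
P(l, U) = 165/8 (P(l, U) = -1/8*(-165) = 165/8)
B(93) + P(-133, -74)/d(-60) = 93 + 165/(8*(((8/5)*(-60)*(-20 - 60)))) = 93 + 165/(8*(((8/5)*(-60)*(-80)))) = 93 + (165/8)/7680 = 93 + (165/8)*(1/7680) = 93 + 11/4096 = 380939/4096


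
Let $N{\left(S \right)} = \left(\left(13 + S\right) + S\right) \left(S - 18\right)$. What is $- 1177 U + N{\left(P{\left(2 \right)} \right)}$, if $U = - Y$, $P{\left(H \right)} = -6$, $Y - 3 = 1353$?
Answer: $1595988$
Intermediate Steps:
$Y = 1356$ ($Y = 3 + 1353 = 1356$)
$U = -1356$ ($U = \left(-1\right) 1356 = -1356$)
$N{\left(S \right)} = \left(-18 + S\right) \left(13 + 2 S\right)$ ($N{\left(S \right)} = \left(13 + 2 S\right) \left(-18 + S\right) = \left(-18 + S\right) \left(13 + 2 S\right)$)
$- 1177 U + N{\left(P{\left(2 \right)} \right)} = \left(-1177\right) \left(-1356\right) - \left(96 - 72\right) = 1596012 + \left(-234 + 138 + 2 \cdot 36\right) = 1596012 + \left(-234 + 138 + 72\right) = 1596012 - 24 = 1595988$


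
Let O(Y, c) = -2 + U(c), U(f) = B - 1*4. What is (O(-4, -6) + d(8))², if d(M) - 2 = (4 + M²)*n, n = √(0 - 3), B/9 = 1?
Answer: -13847 + 680*I*√3 ≈ -13847.0 + 1177.8*I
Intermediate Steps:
B = 9 (B = 9*1 = 9)
U(f) = 5 (U(f) = 9 - 1*4 = 9 - 4 = 5)
n = I*√3 (n = √(-3) = I*√3 ≈ 1.732*I)
d(M) = 2 + I*√3*(4 + M²) (d(M) = 2 + (4 + M²)*(I*√3) = 2 + I*√3*(4 + M²))
O(Y, c) = 3 (O(Y, c) = -2 + 5 = 3)
(O(-4, -6) + d(8))² = (3 + (2 + 4*I*√3 + I*√3*8²))² = (3 + (2 + 4*I*√3 + I*√3*64))² = (3 + (2 + 4*I*√3 + 64*I*√3))² = (3 + (2 + 68*I*√3))² = (5 + 68*I*√3)²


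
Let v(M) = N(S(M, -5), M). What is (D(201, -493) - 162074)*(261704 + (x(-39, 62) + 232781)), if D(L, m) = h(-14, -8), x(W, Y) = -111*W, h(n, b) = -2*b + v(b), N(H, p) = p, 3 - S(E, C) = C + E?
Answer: -80840789724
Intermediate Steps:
S(E, C) = 3 - C - E (S(E, C) = 3 - (C + E) = 3 + (-C - E) = 3 - C - E)
v(M) = M
h(n, b) = -b (h(n, b) = -2*b + b = -b)
D(L, m) = 8 (D(L, m) = -1*(-8) = 8)
(D(201, -493) - 162074)*(261704 + (x(-39, 62) + 232781)) = (8 - 162074)*(261704 + (-111*(-39) + 232781)) = -162066*(261704 + (4329 + 232781)) = -162066*(261704 + 237110) = -162066*498814 = -80840789724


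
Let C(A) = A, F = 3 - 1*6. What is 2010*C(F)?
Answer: -6030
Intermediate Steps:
F = -3 (F = 3 - 6 = -3)
2010*C(F) = 2010*(-3) = -6030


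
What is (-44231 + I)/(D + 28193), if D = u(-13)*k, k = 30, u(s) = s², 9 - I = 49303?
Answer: -3225/1147 ≈ -2.8117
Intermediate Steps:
I = -49294 (I = 9 - 1*49303 = 9 - 49303 = -49294)
D = 5070 (D = (-13)²*30 = 169*30 = 5070)
(-44231 + I)/(D + 28193) = (-44231 - 49294)/(5070 + 28193) = -93525/33263 = -93525*1/33263 = -3225/1147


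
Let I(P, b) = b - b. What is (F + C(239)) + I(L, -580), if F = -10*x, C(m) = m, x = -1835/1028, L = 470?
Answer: 132021/514 ≈ 256.85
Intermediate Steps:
x = -1835/1028 (x = -1835*1/1028 = -1835/1028 ≈ -1.7850)
I(P, b) = 0
F = 9175/514 (F = -10*(-1835/1028) = 9175/514 ≈ 17.850)
(F + C(239)) + I(L, -580) = (9175/514 + 239) + 0 = 132021/514 + 0 = 132021/514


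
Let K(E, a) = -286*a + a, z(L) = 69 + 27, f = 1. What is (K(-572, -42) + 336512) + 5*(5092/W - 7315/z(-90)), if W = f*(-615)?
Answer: 456654211/1312 ≈ 3.4806e+5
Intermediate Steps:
W = -615 (W = 1*(-615) = -615)
z(L) = 96
K(E, a) = -285*a
(K(-572, -42) + 336512) + 5*(5092/W - 7315/z(-90)) = (-285*(-42) + 336512) + 5*(5092/(-615) - 7315/96) = (11970 + 336512) + 5*(5092*(-1/615) - 7315*1/96) = 348482 + 5*(-5092/615 - 7315/96) = 348482 + 5*(-554173/6560) = 348482 - 554173/1312 = 456654211/1312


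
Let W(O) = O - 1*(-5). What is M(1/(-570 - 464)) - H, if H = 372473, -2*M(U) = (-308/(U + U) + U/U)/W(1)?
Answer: -1542971/4 ≈ -3.8574e+5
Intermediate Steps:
W(O) = 5 + O (W(O) = O + 5 = 5 + O)
M(U) = -1/12 + 77/(6*U) (M(U) = -(-308/(U + U) + U/U)/(2*(5 + 1)) = -(-308*1/(2*U) + 1)/(2*6) = -(-154/U + 1)/(2*6) = -(1 - 154/U)/(2*6) = -(⅙ - 77/(3*U))/2 = -1/12 + 77/(6*U))
M(1/(-570 - 464)) - H = (154 - 1/(-570 - 464))/(12*(1/(-570 - 464))) - 1*372473 = (154 - 1/(-1034))/(12*(1/(-1034))) - 372473 = (154 - 1*(-1/1034))/(12*(-1/1034)) - 372473 = (1/12)*(-1034)*(154 + 1/1034) - 372473 = (1/12)*(-1034)*(159237/1034) - 372473 = -53079/4 - 372473 = -1542971/4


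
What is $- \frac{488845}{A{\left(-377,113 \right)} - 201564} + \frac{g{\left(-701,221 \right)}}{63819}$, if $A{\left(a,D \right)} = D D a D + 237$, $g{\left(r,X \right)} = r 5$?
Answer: $- \frac{1876130504425}{34728608341224} \approx -0.054023$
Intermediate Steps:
$g{\left(r,X \right)} = 5 r$
$A{\left(a,D \right)} = 237 + a D^{3}$ ($A{\left(a,D \right)} = D^{2} a D + 237 = a D^{2} D + 237 = a D^{3} + 237 = 237 + a D^{3}$)
$- \frac{488845}{A{\left(-377,113 \right)} - 201564} + \frac{g{\left(-701,221 \right)}}{63819} = - \frac{488845}{\left(237 - 377 \cdot 113^{3}\right) - 201564} + \frac{5 \left(-701\right)}{63819} = - \frac{488845}{\left(237 - 543972169\right) - 201564} - \frac{3505}{63819} = - \frac{488845}{-543971932 - 201564} - \frac{3505}{63819} = - \frac{488845}{-544173496} - \frac{3505}{63819} = \left(-488845\right) \left(- \frac{1}{544173496}\right) - \frac{3505}{63819} = \frac{488845}{544173496} - \frac{3505}{63819} = - \frac{1876130504425}{34728608341224}$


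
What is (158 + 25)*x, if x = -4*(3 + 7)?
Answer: -7320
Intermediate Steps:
x = -40 (x = -4*10 = -40)
(158 + 25)*x = (158 + 25)*(-40) = 183*(-40) = -7320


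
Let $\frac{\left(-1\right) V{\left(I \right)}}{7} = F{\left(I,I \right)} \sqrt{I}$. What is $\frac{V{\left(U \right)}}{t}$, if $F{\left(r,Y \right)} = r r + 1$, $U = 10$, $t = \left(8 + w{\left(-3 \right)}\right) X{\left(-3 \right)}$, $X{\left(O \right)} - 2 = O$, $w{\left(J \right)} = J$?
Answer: $\frac{707 \sqrt{10}}{5} \approx 447.15$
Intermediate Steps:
$X{\left(O \right)} = 2 + O$
$t = -5$ ($t = \left(8 - 3\right) \left(2 - 3\right) = 5 \left(-1\right) = -5$)
$F{\left(r,Y \right)} = 1 + r^{2}$ ($F{\left(r,Y \right)} = r^{2} + 1 = 1 + r^{2}$)
$V{\left(I \right)} = - 7 \sqrt{I} \left(1 + I^{2}\right)$ ($V{\left(I \right)} = - 7 \left(1 + I^{2}\right) \sqrt{I} = - 7 \sqrt{I} \left(1 + I^{2}\right)$)
$\frac{V{\left(U \right)}}{t} = \frac{7 \sqrt{10} \left(-1 - 10^{2}\right)}{-5} = 7 \sqrt{10} \left(-1 - 100\right) \left(- \frac{1}{5}\right) = 7 \sqrt{10} \left(-101\right) \left(- \frac{1}{5}\right) = - 707 \sqrt{10} \left(- \frac{1}{5}\right) = \frac{707 \sqrt{10}}{5}$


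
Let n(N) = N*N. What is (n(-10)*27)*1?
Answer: 2700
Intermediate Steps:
n(N) = N²
(n(-10)*27)*1 = ((-10)²*27)*1 = (100*27)*1 = 2700*1 = 2700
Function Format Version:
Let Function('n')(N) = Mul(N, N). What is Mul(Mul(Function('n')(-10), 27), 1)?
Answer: 2700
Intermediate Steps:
Function('n')(N) = Pow(N, 2)
Mul(Mul(Function('n')(-10), 27), 1) = Mul(Mul(Pow(-10, 2), 27), 1) = Mul(Mul(100, 27), 1) = Mul(2700, 1) = 2700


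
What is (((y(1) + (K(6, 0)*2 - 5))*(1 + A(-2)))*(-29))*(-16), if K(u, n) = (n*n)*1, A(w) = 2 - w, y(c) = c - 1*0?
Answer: -9280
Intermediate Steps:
y(c) = c (y(c) = c + 0 = c)
K(u, n) = n² (K(u, n) = n²*1 = n²)
(((y(1) + (K(6, 0)*2 - 5))*(1 + A(-2)))*(-29))*(-16) = (((1 + (0²*2 - 5))*(1 + (2 - 1*(-2))))*(-29))*(-16) = (((1 + (0*2 - 5))*(1 + (2 + 2)))*(-29))*(-16) = (((1 + (0 - 5))*(1 + 4))*(-29))*(-16) = (((1 - 5)*5)*(-29))*(-16) = (-4*5*(-29))*(-16) = -20*(-29)*(-16) = 580*(-16) = -9280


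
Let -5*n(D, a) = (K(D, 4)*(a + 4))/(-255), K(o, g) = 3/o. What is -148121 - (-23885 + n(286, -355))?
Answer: -1161606573/9350 ≈ -1.2424e+5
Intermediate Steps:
n(D, a) = (4 + a)/(425*D) (n(D, a) = -(3/D)*(a + 4)/(5*(-255)) = -(3/D)*(4 + a)*(-1)/(5*255) = -3*(4 + a)/D*(-1)/(5*255) = -(-1)*(4 + a)/(425*D) = (4 + a)/(425*D))
-148121 - (-23885 + n(286, -355)) = -148121 - (-23885 + (1/425)*(4 - 355)/286) = -148121 - (-23885 + (1/425)*(1/286)*(-351)) = -148121 - (-23885 - 27/9350) = -148121 - 1*(-223324777/9350) = -148121 + 223324777/9350 = -1161606573/9350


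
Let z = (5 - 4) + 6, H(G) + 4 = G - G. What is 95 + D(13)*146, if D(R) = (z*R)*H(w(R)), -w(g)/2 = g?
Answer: -53049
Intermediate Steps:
w(g) = -2*g
H(G) = -4 (H(G) = -4 + (G - G) = -4 + 0 = -4)
z = 7 (z = 1 + 6 = 7)
D(R) = -28*R (D(R) = (7*R)*(-4) = -28*R)
95 + D(13)*146 = 95 - 28*13*146 = 95 - 364*146 = 95 - 53144 = -53049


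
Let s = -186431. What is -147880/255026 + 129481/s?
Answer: -30295218893/23772376103 ≈ -1.2744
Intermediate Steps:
-147880/255026 + 129481/s = -147880/255026 + 129481/(-186431) = -147880*1/255026 + 129481*(-1/186431) = -73940/127513 - 129481/186431 = -30295218893/23772376103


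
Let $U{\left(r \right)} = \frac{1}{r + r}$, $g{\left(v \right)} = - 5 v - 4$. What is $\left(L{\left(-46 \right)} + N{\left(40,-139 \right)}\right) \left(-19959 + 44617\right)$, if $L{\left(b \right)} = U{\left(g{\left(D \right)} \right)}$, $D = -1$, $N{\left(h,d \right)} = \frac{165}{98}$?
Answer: $\frac{2638406}{49} \approx 53845.0$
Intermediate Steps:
$N{\left(h,d \right)} = \frac{165}{98}$ ($N{\left(h,d \right)} = 165 \cdot \frac{1}{98} = \frac{165}{98}$)
$g{\left(v \right)} = -4 - 5 v$
$U{\left(r \right)} = \frac{1}{2 r}$
$L{\left(b \right)} = \frac{1}{2}$ ($L{\left(b \right)} = \frac{1}{2 \left(-4 - -5\right)} = \frac{1}{2 \left(-4 + 5\right)} = \frac{1}{2 \cdot 1} = \frac{1}{2} \cdot 1 = \frac{1}{2}$)
$\left(L{\left(-46 \right)} + N{\left(40,-139 \right)}\right) \left(-19959 + 44617\right) = \left(\frac{1}{2} + \frac{165}{98}\right) \left(-19959 + 44617\right) = \frac{107}{49} \cdot 24658 = \frac{2638406}{49}$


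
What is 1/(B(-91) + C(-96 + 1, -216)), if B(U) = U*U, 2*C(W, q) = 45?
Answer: 2/16607 ≈ 0.00012043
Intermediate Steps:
C(W, q) = 45/2 (C(W, q) = (½)*45 = 45/2)
B(U) = U²
1/(B(-91) + C(-96 + 1, -216)) = 1/((-91)² + 45/2) = 1/(8281 + 45/2) = 1/(16607/2) = 2/16607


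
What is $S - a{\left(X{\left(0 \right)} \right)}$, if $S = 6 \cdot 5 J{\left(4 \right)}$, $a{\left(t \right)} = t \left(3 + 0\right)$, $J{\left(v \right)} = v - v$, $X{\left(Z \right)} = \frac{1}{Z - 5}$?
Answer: $\frac{3}{5} \approx 0.6$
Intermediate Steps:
$X{\left(Z \right)} = \frac{1}{-5 + Z}$
$J{\left(v \right)} = 0$
$a{\left(t \right)} = 3 t$ ($a{\left(t \right)} = t 3 = 3 t$)
$S = 0$ ($S = 6 \cdot 5 \cdot 0 = 30 \cdot 0 = 0$)
$S - a{\left(X{\left(0 \right)} \right)} = 0 - \frac{3}{-5 + 0} = 0 - \frac{3}{-5} = 0 - 3 \left(- \frac{1}{5}\right) = 0 - - \frac{3}{5} = 0 + \frac{3}{5} = \frac{3}{5}$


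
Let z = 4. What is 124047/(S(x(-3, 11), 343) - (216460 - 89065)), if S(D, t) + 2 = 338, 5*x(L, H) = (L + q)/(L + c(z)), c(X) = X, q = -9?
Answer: -41349/42353 ≈ -0.97629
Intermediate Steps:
x(L, H) = (-9 + L)/(5*(4 + L)) (x(L, H) = ((L - 9)/(L + 4))/5 = ((-9 + L)/(4 + L))/5 = (-9 + L)/(5*(4 + L)))
S(D, t) = 336 (S(D, t) = -2 + 338 = 336)
124047/(S(x(-3, 11), 343) - (216460 - 89065)) = 124047/(336 - (216460 - 89065)) = 124047/(336 - 1*127395) = 124047/(336 - 127395) = 124047/(-127059) = 124047*(-1/127059) = -41349/42353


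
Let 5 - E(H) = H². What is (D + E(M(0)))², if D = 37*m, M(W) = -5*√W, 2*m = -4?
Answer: 4761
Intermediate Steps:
m = -2 (m = (½)*(-4) = -2)
D = -74 (D = 37*(-2) = -74)
E(H) = 5 - H²
(D + E(M(0)))² = (-74 + (5 - (-5*√0)²))² = (-74 + (5 - (-5*0)²))² = (-74 + (5 - 1*0²))² = (-74 + (5 - 1*0))² = (-74 + (5 + 0))² = (-74 + 5)² = (-69)² = 4761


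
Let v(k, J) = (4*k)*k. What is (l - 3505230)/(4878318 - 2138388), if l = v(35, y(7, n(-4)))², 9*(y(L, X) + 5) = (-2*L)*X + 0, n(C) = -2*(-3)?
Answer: 2050477/273993 ≈ 7.4837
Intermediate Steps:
n(C) = 6
y(L, X) = -5 - 2*L*X/9 (y(L, X) = -5 + ((-2*L)*X + 0)/9 = -5 + (-2*L*X + 0)/9 = -5 + (-2*L*X)/9 = -5 - 2*L*X/9)
v(k, J) = 4*k²
l = 24010000 (l = (4*35²)² = (4*1225)² = 4900² = 24010000)
(l - 3505230)/(4878318 - 2138388) = (24010000 - 3505230)/(4878318 - 2138388) = 20504770/2739930 = 20504770*(1/2739930) = 2050477/273993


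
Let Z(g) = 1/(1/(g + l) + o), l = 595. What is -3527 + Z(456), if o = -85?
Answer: -315082069/89334 ≈ -3527.0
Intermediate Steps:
Z(g) = 1/(-85 + 1/(595 + g)) (Z(g) = 1/(1/(g + 595) - 85) = 1/(1/(595 + g) - 85) = 1/(-85 + 1/(595 + g)))
-3527 + Z(456) = -3527 + (595 + 456)/(-50574 - 85*456) = -3527 + 1051/(-50574 - 38760) = -3527 + 1051/(-89334) = -3527 - 1/89334*1051 = -3527 - 1051/89334 = -315082069/89334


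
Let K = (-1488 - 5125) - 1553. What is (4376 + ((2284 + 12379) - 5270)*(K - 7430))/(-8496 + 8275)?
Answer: 146488852/221 ≈ 6.6285e+5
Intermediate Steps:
K = -8166 (K = -6613 - 1553 = -8166)
(4376 + ((2284 + 12379) - 5270)*(K - 7430))/(-8496 + 8275) = (4376 + ((2284 + 12379) - 5270)*(-8166 - 7430))/(-8496 + 8275) = (4376 + (14663 - 5270)*(-15596))/(-221) = (4376 + 9393*(-15596))*(-1/221) = (4376 - 146493228)*(-1/221) = -146488852*(-1/221) = 146488852/221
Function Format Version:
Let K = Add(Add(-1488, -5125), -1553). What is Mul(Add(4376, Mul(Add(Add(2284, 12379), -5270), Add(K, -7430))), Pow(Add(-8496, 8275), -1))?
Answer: Rational(146488852, 221) ≈ 6.6285e+5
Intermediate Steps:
K = -8166 (K = Add(-6613, -1553) = -8166)
Mul(Add(4376, Mul(Add(Add(2284, 12379), -5270), Add(K, -7430))), Pow(Add(-8496, 8275), -1)) = Mul(Add(4376, Mul(Add(Add(2284, 12379), -5270), Add(-8166, -7430))), Pow(Add(-8496, 8275), -1)) = Mul(Add(4376, Mul(Add(14663, -5270), -15596)), Pow(-221, -1)) = Mul(Add(4376, Mul(9393, -15596)), Rational(-1, 221)) = Mul(Add(4376, -146493228), Rational(-1, 221)) = Mul(-146488852, Rational(-1, 221)) = Rational(146488852, 221)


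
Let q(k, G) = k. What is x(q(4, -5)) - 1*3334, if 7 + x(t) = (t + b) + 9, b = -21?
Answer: -3349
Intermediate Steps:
x(t) = -19 + t (x(t) = -7 + ((t - 21) + 9) = -7 + ((-21 + t) + 9) = -7 + (-12 + t) = -19 + t)
x(q(4, -5)) - 1*3334 = (-19 + 4) - 1*3334 = -15 - 3334 = -3349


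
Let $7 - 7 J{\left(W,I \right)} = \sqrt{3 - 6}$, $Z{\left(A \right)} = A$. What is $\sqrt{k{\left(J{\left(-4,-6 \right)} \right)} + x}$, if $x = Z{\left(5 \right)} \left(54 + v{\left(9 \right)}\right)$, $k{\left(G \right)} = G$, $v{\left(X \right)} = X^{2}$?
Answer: $\frac{\sqrt{33124 - 7 i \sqrt{3}}}{7} \approx 26.0 - 0.0047584 i$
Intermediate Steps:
$J{\left(W,I \right)} = 1 - \frac{i \sqrt{3}}{7}$ ($J{\left(W,I \right)} = 1 - \frac{\sqrt{3 - 6}}{7} = 1 - \frac{\sqrt{-3}}{7} = 1 - \frac{i \sqrt{3}}{7}$)
$x = 675$ ($x = 5 \left(54 + 9^{2}\right) = 5 \left(54 + 81\right) = 5 \cdot 135 = 675$)
$\sqrt{k{\left(J{\left(-4,-6 \right)} \right)} + x} = \sqrt{\left(1 - \frac{i \sqrt{3}}{7}\right) + 675} = \sqrt{676 - \frac{i \sqrt{3}}{7}}$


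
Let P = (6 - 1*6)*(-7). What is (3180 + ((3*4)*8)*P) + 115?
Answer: 3295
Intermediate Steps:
P = 0 (P = (6 - 6)*(-7) = 0*(-7) = 0)
(3180 + ((3*4)*8)*P) + 115 = (3180 + ((3*4)*8)*0) + 115 = (3180 + (12*8)*0) + 115 = (3180 + 96*0) + 115 = (3180 + 0) + 115 = 3180 + 115 = 3295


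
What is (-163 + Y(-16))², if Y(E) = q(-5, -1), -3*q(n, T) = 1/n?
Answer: 5973136/225 ≈ 26547.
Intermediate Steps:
q(n, T) = -1/(3*n)
Y(E) = 1/15 (Y(E) = -⅓/(-5) = -⅓*(-⅕) = 1/15)
(-163 + Y(-16))² = (-163 + 1/15)² = (-2444/15)² = 5973136/225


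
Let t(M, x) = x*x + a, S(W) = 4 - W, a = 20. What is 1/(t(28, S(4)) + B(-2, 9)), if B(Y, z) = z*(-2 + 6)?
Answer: 1/56 ≈ 0.017857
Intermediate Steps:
B(Y, z) = 4*z (B(Y, z) = z*4 = 4*z)
t(M, x) = 20 + x**2 (t(M, x) = x*x + 20 = x**2 + 20 = 20 + x**2)
1/(t(28, S(4)) + B(-2, 9)) = 1/((20 + (4 - 1*4)**2) + 4*9) = 1/((20 + (4 - 4)**2) + 36) = 1/((20 + 0**2) + 36) = 1/((20 + 0) + 36) = 1/(20 + 36) = 1/56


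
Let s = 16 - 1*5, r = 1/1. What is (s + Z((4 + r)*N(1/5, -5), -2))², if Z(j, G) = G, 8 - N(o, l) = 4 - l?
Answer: 81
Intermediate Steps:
N(o, l) = 4 + l (N(o, l) = 8 - (4 - l) = 8 + (-4 + l) = 4 + l)
r = 1
s = 11 (s = 16 - 5 = 11)
(s + Z((4 + r)*N(1/5, -5), -2))² = (11 - 2)² = 9² = 81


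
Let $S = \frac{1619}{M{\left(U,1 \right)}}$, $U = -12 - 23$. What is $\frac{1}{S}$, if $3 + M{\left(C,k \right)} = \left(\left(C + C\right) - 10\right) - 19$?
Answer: $- \frac{102}{1619} \approx -0.063002$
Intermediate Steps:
$U = -35$ ($U = -12 - 23 = -35$)
$M{\left(C,k \right)} = -32 + 2 C$ ($M{\left(C,k \right)} = -3 + \left(\left(\left(C + C\right) - 10\right) - 19\right) = -3 + \left(\left(2 C - 10\right) - 19\right) = -3 + \left(\left(-10 + 2 C\right) - 19\right) = -3 + \left(-29 + 2 C\right) = -32 + 2 C$)
$S = - \frac{1619}{102}$ ($S = \frac{1619}{-32 + 2 \left(-35\right)} = \frac{1619}{-32 - 70} = \frac{1619}{-102} = 1619 \left(- \frac{1}{102}\right) = - \frac{1619}{102} \approx -15.873$)
$\frac{1}{S} = \frac{1}{- \frac{1619}{102}} = - \frac{102}{1619}$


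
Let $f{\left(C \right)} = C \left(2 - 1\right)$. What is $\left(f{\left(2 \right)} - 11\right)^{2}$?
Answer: $81$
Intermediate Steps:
$f{\left(C \right)} = C$ ($f{\left(C \right)} = C 1 = C$)
$\left(f{\left(2 \right)} - 11\right)^{2} = \left(2 - 11\right)^{2} = \left(-9\right)^{2} = 81$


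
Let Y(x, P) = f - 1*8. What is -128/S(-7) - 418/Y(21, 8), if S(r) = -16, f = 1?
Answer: 474/7 ≈ 67.714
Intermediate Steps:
Y(x, P) = -7 (Y(x, P) = 1 - 1*8 = 1 - 8 = -7)
-128/S(-7) - 418/Y(21, 8) = -128/(-16) - 418/(-7) = -128*(-1/16) - 418*(-⅐) = 8 + 418/7 = 474/7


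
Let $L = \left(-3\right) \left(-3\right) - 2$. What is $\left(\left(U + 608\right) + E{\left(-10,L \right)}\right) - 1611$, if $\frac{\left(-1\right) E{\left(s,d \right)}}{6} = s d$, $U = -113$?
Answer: $-696$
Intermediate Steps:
$L = 7$ ($L = 9 - 2 = 7$)
$E{\left(s,d \right)} = - 6 d s$ ($E{\left(s,d \right)} = - 6 s d = - 6 d s$)
$\left(\left(U + 608\right) + E{\left(-10,L \right)}\right) - 1611 = \left(\left(-113 + 608\right) - 42 \left(-10\right)\right) - 1611 = \left(495 + 420\right) - 1611 = 915 - 1611 = -696$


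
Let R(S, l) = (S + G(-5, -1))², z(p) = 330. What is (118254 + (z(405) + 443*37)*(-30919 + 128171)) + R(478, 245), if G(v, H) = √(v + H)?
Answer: 1626497424 + 956*I*√6 ≈ 1.6265e+9 + 2341.7*I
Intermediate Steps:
G(v, H) = √(H + v)
R(S, l) = (S + I*√6)² (R(S, l) = (S + √(-1 - 5))² = (S + √(-6))² = (S + I*√6)²)
(118254 + (z(405) + 443*37)*(-30919 + 128171)) + R(478, 245) = (118254 + (330 + 443*37)*(-30919 + 128171)) + (478 + I*√6)² = (118254 + (330 + 16391)*97252) + (478 + I*√6)² = (118254 + 16721*97252) + (478 + I*√6)² = (118254 + 1626150692) + (478 + I*√6)² = 1626268946 + (478 + I*√6)²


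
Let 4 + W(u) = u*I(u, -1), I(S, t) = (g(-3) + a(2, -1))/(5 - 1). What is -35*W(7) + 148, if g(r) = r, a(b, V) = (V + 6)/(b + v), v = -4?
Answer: 4999/8 ≈ 624.88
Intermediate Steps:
a(b, V) = (6 + V)/(-4 + b) (a(b, V) = (V + 6)/(b - 4) = (6 + V)/(-4 + b))
I(S, t) = -11/8 (I(S, t) = (-3 + (6 - 1)/(-4 + 2))/(5 - 1) = (-3 + 5/(-2))/4 = (-3 - ½*5)*(¼) = (-3 - 5/2)*(¼) = -11/2*¼ = -11/8)
W(u) = -4 - 11*u/8 (W(u) = -4 + u*(-11/8) = -4 - 11*u/8)
-35*W(7) + 148 = -35*(-4 - 11/8*7) + 148 = -35*(-4 - 77/8) + 148 = -35*(-109/8) + 148 = 3815/8 + 148 = 4999/8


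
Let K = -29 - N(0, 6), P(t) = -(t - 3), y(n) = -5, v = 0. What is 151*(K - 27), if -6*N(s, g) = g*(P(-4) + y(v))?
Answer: -8154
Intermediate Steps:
P(t) = 3 - t (P(t) = -(-3 + t) = 3 - t)
N(s, g) = -g/3 (N(s, g) = -g*((3 - 1*(-4)) - 5)/6 = -g*((3 + 4) - 5)/6 = -g*(7 - 5)/6 = -g*2/6 = -g/3)
K = -27 (K = -29 - (-1)*6/3 = -29 - 1*(-2) = -29 + 2 = -27)
151*(K - 27) = 151*(-27 - 27) = 151*(-54) = -8154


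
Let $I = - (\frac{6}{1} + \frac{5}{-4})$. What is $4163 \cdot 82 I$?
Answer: $- \frac{3242977}{2} \approx -1.6215 \cdot 10^{6}$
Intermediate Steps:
$I = - \frac{19}{4}$ ($I = - (6 \cdot 1 + 5 \left(- \frac{1}{4}\right)) = - (6 - \frac{5}{4}) = \left(-1\right) \frac{19}{4} = - \frac{19}{4} \approx -4.75$)
$4163 \cdot 82 I = 4163 \cdot 82 \left(- \frac{19}{4}\right) = 341366 \left(- \frac{19}{4}\right) = - \frac{3242977}{2}$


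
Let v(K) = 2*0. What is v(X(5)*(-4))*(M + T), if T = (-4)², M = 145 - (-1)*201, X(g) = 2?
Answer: 0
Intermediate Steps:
M = 346 (M = 145 - 1*(-201) = 145 + 201 = 346)
T = 16
v(K) = 0
v(X(5)*(-4))*(M + T) = 0*(346 + 16) = 0*362 = 0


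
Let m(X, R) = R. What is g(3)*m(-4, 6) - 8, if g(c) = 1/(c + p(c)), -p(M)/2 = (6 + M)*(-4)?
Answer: -198/25 ≈ -7.9200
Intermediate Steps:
p(M) = 48 + 8*M (p(M) = -2*(6 + M)*(-4) = -2*(-24 - 4*M) = 48 + 8*M)
g(c) = 1/(48 + 9*c) (g(c) = 1/(c + (48 + 8*c)) = 1/(48 + 9*c))
g(3)*m(-4, 6) - 8 = (1/(3*(16 + 3*3)))*6 - 8 = (1/(3*(16 + 9)))*6 - 8 = ((1/3)/25)*6 - 8 = ((1/3)*(1/25))*6 - 8 = (1/75)*6 - 8 = 2/25 - 8 = -198/25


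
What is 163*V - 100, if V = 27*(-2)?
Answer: -8902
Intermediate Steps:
V = -54
163*V - 100 = 163*(-54) - 100 = -8802 - 100 = -8902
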